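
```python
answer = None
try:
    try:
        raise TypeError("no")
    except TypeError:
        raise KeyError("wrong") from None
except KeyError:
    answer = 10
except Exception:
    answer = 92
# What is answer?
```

Step-by-step execution trace:
1. Inner try raises TypeError; inner `except TypeError` catches it.
2. `raise KeyError(...) from None` raises KeyError (from None suppresses __context__, but the active exception is still KeyError).
3. Outer `except KeyError` matches → answer = 10.
4. `except Exception` is not reached.
Result: 10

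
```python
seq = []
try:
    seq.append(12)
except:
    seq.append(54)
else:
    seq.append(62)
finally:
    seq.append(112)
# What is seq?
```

Step-by-step execution trace:
1. try: `seq.append(12)` → seq = [12]. No exception raised.
2. `except` is skipped.
3. `else` runs: `seq.append(62)` → seq = [12, 62].
4. `finally` always runs: `seq.append(112)` → seq = [12, 62, 112].
Result: [12, 62, 112]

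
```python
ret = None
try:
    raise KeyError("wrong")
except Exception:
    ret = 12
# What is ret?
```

Step-by-step execution trace:
1. `raise KeyError(...)` raises KeyError.
2. `except Exception` matches (KeyError is a subclass of Exception) → ret = 12.
Result: 12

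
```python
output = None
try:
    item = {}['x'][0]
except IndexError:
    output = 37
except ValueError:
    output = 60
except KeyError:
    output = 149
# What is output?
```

Step-by-step execution trace:
1. `item = {}['x'][0]` raises KeyError.
2. `except IndexError` does not match KeyError; skipped.
3. `except ValueError` does not match KeyError; skipped.
4. `except KeyError` matches → output = 149.
Result: 149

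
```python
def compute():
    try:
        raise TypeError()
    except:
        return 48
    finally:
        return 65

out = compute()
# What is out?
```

Step-by-step execution trace:
1. `compute()` enters try: `raise TypeError()` raises TypeError.
2. bare `except` matches → `return 48` sets pending return value 48.
3. Before returning, `finally: return 65` runs and overrides the pending return.
4. compute() returns 65 → out = 65.
Result: 65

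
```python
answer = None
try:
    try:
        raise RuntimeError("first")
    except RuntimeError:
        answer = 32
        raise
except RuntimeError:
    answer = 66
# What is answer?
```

Step-by-step execution trace:
1. Inner try: `raise RuntimeError("first")` raises RuntimeError.
2. Inner `except RuntimeError` matches → answer = 32.
3. bare `raise` re-raises the same RuntimeError.
4. Outer `except RuntimeError` matches → answer = 66.
Result: 66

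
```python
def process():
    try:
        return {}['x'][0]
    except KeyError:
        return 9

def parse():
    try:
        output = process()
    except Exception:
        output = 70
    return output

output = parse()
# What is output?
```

Step-by-step execution trace:
1. `parse()` calls `process()`.
2. In process: `{}['x'][0]` raises KeyError; `except KeyError` catches it → returns 9.
3. In parse: `output = process()` → output = 9. No exception reaches parse.
4. `except Exception` is skipped; parse returns 9.
5. output = 9.
Result: 9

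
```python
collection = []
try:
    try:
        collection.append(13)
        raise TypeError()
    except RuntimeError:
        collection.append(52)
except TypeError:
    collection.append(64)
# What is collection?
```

Step-by-step execution trace:
1. Inner try: `collection.append(13)` → collection = [13].
2. `raise TypeError()` raises TypeError.
3. Inner `except RuntimeError` does not match TypeError; exception propagates to outer try.
4. Outer `except TypeError` matches → `collection.append(64)` → collection = [13, 64].
Result: [13, 64]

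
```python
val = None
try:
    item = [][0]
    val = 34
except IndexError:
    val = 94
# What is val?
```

Step-by-step execution trace:
1. `item = [][0]` raises IndexError.
2. `val = 34` is not reached.
3. `except IndexError` matches → val = 94.
Result: 94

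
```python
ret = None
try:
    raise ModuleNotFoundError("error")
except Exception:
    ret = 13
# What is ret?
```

Step-by-step execution trace:
1. `raise ModuleNotFoundError(...)` raises ModuleNotFoundError.
2. `except Exception` matches (ModuleNotFoundError is a subclass of Exception) → ret = 13.
Result: 13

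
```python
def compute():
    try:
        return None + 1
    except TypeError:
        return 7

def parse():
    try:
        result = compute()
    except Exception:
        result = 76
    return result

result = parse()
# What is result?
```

Step-by-step execution trace:
1. `parse()` calls `compute()`.
2. In compute: `None + 1` raises TypeError; `except TypeError` catches it → returns 7.
3. In parse: `result = compute()` → result = 7. No exception reaches parse.
4. `except Exception` is skipped; parse returns 7.
5. result = 7.
Result: 7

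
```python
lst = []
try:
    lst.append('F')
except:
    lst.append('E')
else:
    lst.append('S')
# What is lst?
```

Step-by-step execution trace:
1. try: `lst.append('F')` → lst = ['F']. No exception raised.
2. `except` is skipped.
3. `else` runs (try completed without exception): `lst.append('S')` → lst = ['F', 'S'].
Result: ['F', 'S']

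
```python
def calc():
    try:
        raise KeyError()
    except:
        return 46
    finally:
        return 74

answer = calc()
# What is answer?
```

Step-by-step execution trace:
1. `calc()` enters try: `raise KeyError()` raises KeyError.
2. bare `except` matches → `return 46` sets pending return value 46.
3. Before returning, `finally: return 74` runs and overrides the pending return.
4. calc() returns 74 → answer = 74.
Result: 74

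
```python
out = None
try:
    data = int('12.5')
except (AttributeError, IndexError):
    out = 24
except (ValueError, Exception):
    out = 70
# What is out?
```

Step-by-step execution trace:
1. `data = int('12.5')` raises ValueError.
2. `except (AttributeError, IndexError)` does not match ValueError; skipped.
3. `except (ValueError, Exception)` matches (ValueError is in the tuple) → out = 70.
Result: 70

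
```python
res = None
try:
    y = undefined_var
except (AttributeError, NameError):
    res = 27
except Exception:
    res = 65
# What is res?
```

Step-by-step execution trace:
1. `y = undefined_var` raises NameError.
2. `except (AttributeError, NameError)` matches (NameError is in the tuple) → res = 27.
3. `except Exception` is not reached.
Result: 27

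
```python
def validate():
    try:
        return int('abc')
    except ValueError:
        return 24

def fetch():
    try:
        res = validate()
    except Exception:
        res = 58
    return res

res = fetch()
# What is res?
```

Step-by-step execution trace:
1. `fetch()` calls `validate()`.
2. In validate: `int('abc')` raises ValueError; `except ValueError` catches it → returns 24.
3. In fetch: `res = validate()` → res = 24. No exception reaches fetch.
4. `except Exception` is skipped; fetch returns 24.
5. res = 24.
Result: 24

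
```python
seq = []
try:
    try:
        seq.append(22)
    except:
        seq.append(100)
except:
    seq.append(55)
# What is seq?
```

Step-by-step execution trace:
1. Inner try: `seq.append(22)` → seq = [22]. No exception raised.
2. Inner `except` is skipped.
3. Inner try completes normally; outer `except` is skipped.
Result: [22]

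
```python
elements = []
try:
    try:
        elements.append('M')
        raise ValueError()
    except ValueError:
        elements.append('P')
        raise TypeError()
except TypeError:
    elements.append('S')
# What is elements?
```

Step-by-step execution trace:
1. Inner try: `elements.append('M')` → elements = ['M'].
2. `raise ValueError()` raises ValueError.
3. Inner `except ValueError` matches → `elements.append('P')` → elements = ['M', 'P'].
4. `raise TypeError()` raises TypeError; propagates to outer try.
5. Outer `except TypeError` matches → `elements.append('S')` → elements = ['M', 'P', 'S'].
Result: ['M', 'P', 'S']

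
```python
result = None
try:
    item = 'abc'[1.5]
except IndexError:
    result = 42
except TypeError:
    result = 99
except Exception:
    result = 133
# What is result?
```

Step-by-step execution trace:
1. `item = 'abc'[1.5]` raises TypeError.
2. `except IndexError` does not match TypeError; skipped.
3. `except TypeError` matches → result = 99.
4. Remaining except clauses are skipped.
Result: 99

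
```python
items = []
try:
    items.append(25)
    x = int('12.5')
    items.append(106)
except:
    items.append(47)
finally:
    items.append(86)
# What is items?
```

Step-by-step execution trace:
1. try: `items.append(25)` → items = [25].
2. `x = int('12.5')` raises ValueError; `items.append(106)` is not reached.
3. bare `except` matches → `items.append(47)` → items = [25, 47].
4. finally always runs: `items.append(86)` → items = [25, 47, 86].
Result: [25, 47, 86]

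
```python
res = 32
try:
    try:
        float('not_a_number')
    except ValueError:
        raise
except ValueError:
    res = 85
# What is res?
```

Step-by-step execution trace:
1. Inner try: `float('not_a_number')` raises ValueError.
2. Inner `except ValueError` matches; bare `raise` re-raises the same ValueError.
3. Outer `except ValueError` matches → res = 85.
Result: 85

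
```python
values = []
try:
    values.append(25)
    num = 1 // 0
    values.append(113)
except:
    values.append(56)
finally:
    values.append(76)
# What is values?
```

Step-by-step execution trace:
1. try: `values.append(25)` → values = [25].
2. `num = 1 // 0` raises ZeroDivisionError; `values.append(113)` is not reached.
3. bare `except` matches → `values.append(56)` → values = [25, 56].
4. finally always runs: `values.append(76)` → values = [25, 56, 76].
Result: [25, 56, 76]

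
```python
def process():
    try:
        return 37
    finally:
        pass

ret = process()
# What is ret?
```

Step-by-step execution trace:
1. `process()` enters try: `return 37` sets pending return value 37.
2. Before returning, `finally: pass` runs (no effect).
3. process() returns 37 → ret = 37.
Result: 37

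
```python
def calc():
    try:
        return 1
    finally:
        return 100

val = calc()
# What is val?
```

Step-by-step execution trace:
1. `calc()` enters try: `return 1` sets pending return value 1.
2. Before returning, `finally: return 100` runs and overrides the pending return.
3. calc() returns 100 → val = 100.
Result: 100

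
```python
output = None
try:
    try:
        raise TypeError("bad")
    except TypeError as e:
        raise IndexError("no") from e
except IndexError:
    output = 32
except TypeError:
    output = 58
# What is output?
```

Step-by-step execution trace:
1. Inner try raises TypeError; inner `except TypeError as e` catches it.
2. `raise IndexError(...) from e` raises IndexError (TypeError is attached as __cause__, but only IndexError is active).
3. Outer `except IndexError` matches → output = 32.
4. `except TypeError` is not reached.
Result: 32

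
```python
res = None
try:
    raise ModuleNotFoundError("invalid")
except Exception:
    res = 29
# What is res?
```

Step-by-step execution trace:
1. `raise ModuleNotFoundError(...)` raises ModuleNotFoundError.
2. `except Exception` matches (ModuleNotFoundError is a subclass of Exception) → res = 29.
Result: 29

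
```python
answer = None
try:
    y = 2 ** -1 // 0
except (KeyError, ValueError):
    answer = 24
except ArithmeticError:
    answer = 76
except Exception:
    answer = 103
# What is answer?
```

Step-by-step execution trace:
1. `y = 2 ** -1 // 0` raises ZeroDivisionError.
2. `except (KeyError, ValueError)` does not match ZeroDivisionError; skipped.
3. `except ArithmeticError` matches (ZeroDivisionError is a subclass of ArithmeticError) → answer = 76.
4. `except Exception` is not reached.
Result: 76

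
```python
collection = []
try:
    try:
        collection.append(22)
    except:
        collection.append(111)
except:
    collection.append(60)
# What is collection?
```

Step-by-step execution trace:
1. Inner try: `collection.append(22)` → collection = [22]. No exception raised.
2. Inner `except` is skipped.
3. Inner try completes normally; outer `except` is skipped.
Result: [22]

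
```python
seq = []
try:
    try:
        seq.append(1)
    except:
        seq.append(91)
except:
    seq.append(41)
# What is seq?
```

Step-by-step execution trace:
1. Inner try: `seq.append(1)` → seq = [1]. No exception raised.
2. Inner `except` is skipped.
3. Inner try completes normally; outer `except` is skipped.
Result: [1]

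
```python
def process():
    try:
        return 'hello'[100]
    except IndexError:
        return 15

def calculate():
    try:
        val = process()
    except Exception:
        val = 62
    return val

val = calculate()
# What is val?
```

Step-by-step execution trace:
1. `calculate()` calls `process()`.
2. In process: `'hello'[100]` raises IndexError; `except IndexError` catches it → returns 15.
3. In calculate: `val = process()` → val = 15. No exception reaches calculate.
4. `except Exception` is skipped; calculate returns 15.
5. val = 15.
Result: 15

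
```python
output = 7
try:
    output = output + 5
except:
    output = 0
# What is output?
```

Step-by-step execution trace:
1. output starts at 7.
2. try: `output = output + 5` → output = 12. No exception raised.
3. `except` is skipped.
Result: 12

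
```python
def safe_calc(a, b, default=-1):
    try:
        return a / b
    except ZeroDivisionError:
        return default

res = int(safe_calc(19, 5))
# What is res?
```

Step-by-step execution trace:
1. `safe_calc(19, 5)` enters try: `return 19 / 5` → returns 3.8. No exception raised.
2. `except ZeroDivisionError` is skipped.
3. `int(3.8)` → 3 → res = 3.
Result: 3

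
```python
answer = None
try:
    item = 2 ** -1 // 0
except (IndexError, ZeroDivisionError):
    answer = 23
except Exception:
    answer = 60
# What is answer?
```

Step-by-step execution trace:
1. `item = 2 ** -1 // 0` raises ZeroDivisionError.
2. `except (IndexError, ZeroDivisionError)` matches (ZeroDivisionError is in the tuple) → answer = 23.
3. `except Exception` is not reached.
Result: 23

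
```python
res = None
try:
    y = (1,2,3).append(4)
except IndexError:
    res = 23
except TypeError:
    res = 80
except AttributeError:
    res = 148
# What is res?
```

Step-by-step execution trace:
1. `y = (1,2,3).append(4)` raises AttributeError.
2. `except IndexError` does not match AttributeError; skipped.
3. `except TypeError` does not match AttributeError; skipped.
4. `except AttributeError` matches → res = 148.
Result: 148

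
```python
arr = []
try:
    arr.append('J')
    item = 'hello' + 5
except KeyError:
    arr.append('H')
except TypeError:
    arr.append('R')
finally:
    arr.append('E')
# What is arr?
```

Step-by-step execution trace:
1. try: `arr.append('J')` → arr = ['J'].
2. `item = 'hello' + 5` raises TypeError.
3. `except KeyError` does not match TypeError; skipped.
4. `except TypeError` matches → `arr.append('R')` → arr = ['J', 'R'].
5. finally always runs: `arr.append('E')` → arr = ['J', 'R', 'E'].
Result: ['J', 'R', 'E']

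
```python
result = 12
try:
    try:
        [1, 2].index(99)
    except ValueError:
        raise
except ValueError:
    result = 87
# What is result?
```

Step-by-step execution trace:
1. Inner try: `[1, 2].index(99)` raises ValueError.
2. Inner `except ValueError` matches; bare `raise` re-raises the same ValueError.
3. Outer `except ValueError` matches → result = 87.
Result: 87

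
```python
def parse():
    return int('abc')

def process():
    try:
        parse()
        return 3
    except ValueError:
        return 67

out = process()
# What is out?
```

Step-by-step execution trace:
1. `process()` calls `parse()`.
2. `parse()` evaluates `int('abc')`, which raises ValueError; it propagates to the caller.
3. `return 3` is not reached.
4. `except ValueError` in process matches → returns 67.
5. out = 67.
Result: 67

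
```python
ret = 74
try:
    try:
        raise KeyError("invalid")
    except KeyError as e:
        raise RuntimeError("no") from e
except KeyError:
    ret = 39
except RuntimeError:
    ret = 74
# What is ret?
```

Step-by-step execution trace:
1. Inner try raises KeyError; inner `except KeyError as e` catches it.
2. `raise RuntimeError(...) from e` raises RuntimeError (KeyError is attached as __cause__, but only RuntimeError is active).
3. Outer `except KeyError` does not match RuntimeError; skipped.
4. Outer `except RuntimeError` matches → ret = 74.
Result: 74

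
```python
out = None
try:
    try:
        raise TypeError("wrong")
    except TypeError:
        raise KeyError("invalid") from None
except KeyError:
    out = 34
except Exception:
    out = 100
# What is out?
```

Step-by-step execution trace:
1. Inner try raises TypeError; inner `except TypeError` catches it.
2. `raise KeyError(...) from None` raises KeyError (from None suppresses __context__, but the active exception is still KeyError).
3. Outer `except KeyError` matches → out = 34.
4. `except Exception` is not reached.
Result: 34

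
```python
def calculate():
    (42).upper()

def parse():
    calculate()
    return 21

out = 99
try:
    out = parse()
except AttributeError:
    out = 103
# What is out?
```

Step-by-step execution trace:
1. out starts at 99.
2. try: `parse()` calls `calculate()`.
3. `calculate()` evaluates `(42).upper()`, which raises AttributeError; it propagates through parse (uncaught).
4. `return 21` in parse is not reached; the assignment to out does not complete.
5. `except AttributeError` matches → out = 103.
Result: 103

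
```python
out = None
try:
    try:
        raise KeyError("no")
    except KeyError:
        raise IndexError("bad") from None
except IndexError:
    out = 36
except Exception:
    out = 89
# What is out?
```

Step-by-step execution trace:
1. Inner try raises KeyError; inner `except KeyError` catches it.
2. `raise IndexError(...) from None` raises IndexError (from None suppresses __context__, but the active exception is still IndexError).
3. Outer `except IndexError` matches → out = 36.
4. `except Exception` is not reached.
Result: 36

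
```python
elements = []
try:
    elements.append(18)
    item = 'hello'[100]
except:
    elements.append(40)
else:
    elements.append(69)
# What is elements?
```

Step-by-step execution trace:
1. try: `elements.append(18)` → elements = [18].
2. `item = 'hello'[100]` raises IndexError.
3. bare `except` matches → `elements.append(40)` → elements = [18, 40].
4. `else` is skipped (an exception was raised).
Result: [18, 40]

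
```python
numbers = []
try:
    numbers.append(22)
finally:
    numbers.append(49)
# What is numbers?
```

Step-by-step execution trace:
1. try: `numbers.append(22)` → numbers = [22].
2. The try body completes without raising.
3. finally always runs: `numbers.append(49)` → numbers = [22, 49].
Result: [22, 49]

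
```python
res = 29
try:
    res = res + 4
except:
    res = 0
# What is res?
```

Step-by-step execution trace:
1. res starts at 29.
2. try: `res = res + 4` → res = 33. No exception raised.
3. `except` is skipped.
Result: 33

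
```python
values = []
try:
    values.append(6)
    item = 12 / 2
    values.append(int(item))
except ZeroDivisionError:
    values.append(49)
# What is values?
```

Step-by-step execution trace:
1. try: `values.append(6)` → values = [6].
2. `item = 12 / 2` → item = 6.0. No exception raised.
3. `values.append(int(item))` → values = [6, 6].
4. `except ZeroDivisionError` is skipped (no exception was raised).
Result: [6, 6]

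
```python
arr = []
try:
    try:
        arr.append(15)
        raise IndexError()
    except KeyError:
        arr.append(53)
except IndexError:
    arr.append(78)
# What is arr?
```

Step-by-step execution trace:
1. Inner try: `arr.append(15)` → arr = [15].
2. `raise IndexError()` raises IndexError.
3. Inner `except KeyError` does not match IndexError; exception propagates to outer try.
4. Outer `except IndexError` matches → `arr.append(78)` → arr = [15, 78].
Result: [15, 78]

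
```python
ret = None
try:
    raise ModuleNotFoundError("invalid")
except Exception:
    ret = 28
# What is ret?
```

Step-by-step execution trace:
1. `raise ModuleNotFoundError(...)` raises ModuleNotFoundError.
2. `except Exception` matches (ModuleNotFoundError is a subclass of Exception) → ret = 28.
Result: 28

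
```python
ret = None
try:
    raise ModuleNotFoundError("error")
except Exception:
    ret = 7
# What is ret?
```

Step-by-step execution trace:
1. `raise ModuleNotFoundError(...)` raises ModuleNotFoundError.
2. `except Exception` matches (ModuleNotFoundError is a subclass of Exception) → ret = 7.
Result: 7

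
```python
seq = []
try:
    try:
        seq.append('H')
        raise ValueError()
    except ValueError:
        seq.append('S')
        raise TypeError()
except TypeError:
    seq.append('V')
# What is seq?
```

Step-by-step execution trace:
1. Inner try: `seq.append('H')` → seq = ['H'].
2. `raise ValueError()` raises ValueError.
3. Inner `except ValueError` matches → `seq.append('S')` → seq = ['H', 'S'].
4. `raise TypeError()` raises TypeError; propagates to outer try.
5. Outer `except TypeError` matches → `seq.append('V')` → seq = ['H', 'S', 'V'].
Result: ['H', 'S', 'V']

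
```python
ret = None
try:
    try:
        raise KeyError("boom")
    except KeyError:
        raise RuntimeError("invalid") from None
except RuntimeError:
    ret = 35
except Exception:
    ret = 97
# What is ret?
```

Step-by-step execution trace:
1. Inner try raises KeyError; inner `except KeyError` catches it.
2. `raise RuntimeError(...) from None` raises RuntimeError (from None suppresses __context__, but the active exception is still RuntimeError).
3. Outer `except RuntimeError` matches → ret = 35.
4. `except Exception` is not reached.
Result: 35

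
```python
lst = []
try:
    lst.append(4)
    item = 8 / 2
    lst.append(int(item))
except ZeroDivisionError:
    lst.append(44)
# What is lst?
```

Step-by-step execution trace:
1. try: `lst.append(4)` → lst = [4].
2. `item = 8 / 2` → item = 4.0. No exception raised.
3. `lst.append(int(item))` → lst = [4, 4].
4. `except ZeroDivisionError` is skipped (no exception was raised).
Result: [4, 4]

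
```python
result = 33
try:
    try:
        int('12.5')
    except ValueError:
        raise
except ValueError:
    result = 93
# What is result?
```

Step-by-step execution trace:
1. Inner try: `int('12.5')` raises ValueError.
2. Inner `except ValueError` matches; bare `raise` re-raises the same ValueError.
3. Outer `except ValueError` matches → result = 93.
Result: 93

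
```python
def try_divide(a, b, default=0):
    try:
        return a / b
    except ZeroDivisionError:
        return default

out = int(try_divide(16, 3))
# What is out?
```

Step-by-step execution trace:
1. `try_divide(16, 3)` enters try: `return 16 / 3` → returns 5.333333333333333. No exception raised.
2. `except ZeroDivisionError` is skipped.
3. `int(5.333333333333333)` → 5 → out = 5.
Result: 5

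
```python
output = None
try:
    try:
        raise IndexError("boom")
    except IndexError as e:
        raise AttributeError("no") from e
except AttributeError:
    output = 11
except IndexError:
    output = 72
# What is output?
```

Step-by-step execution trace:
1. Inner try raises IndexError; inner `except IndexError as e` catches it.
2. `raise AttributeError(...) from e` raises AttributeError (IndexError is attached as __cause__, but only AttributeError is active).
3. Outer `except AttributeError` matches → output = 11.
4. `except IndexError` is not reached.
Result: 11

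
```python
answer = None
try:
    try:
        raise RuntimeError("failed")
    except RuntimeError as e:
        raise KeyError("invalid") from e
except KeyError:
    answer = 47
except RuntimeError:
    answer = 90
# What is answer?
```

Step-by-step execution trace:
1. Inner try raises RuntimeError; inner `except RuntimeError as e` catches it.
2. `raise KeyError(...) from e` raises KeyError (RuntimeError is attached as __cause__, but only KeyError is active).
3. Outer `except KeyError` matches → answer = 47.
4. `except RuntimeError` is not reached.
Result: 47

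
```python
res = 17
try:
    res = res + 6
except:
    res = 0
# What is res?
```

Step-by-step execution trace:
1. res starts at 17.
2. try: `res = res + 6` → res = 23. No exception raised.
3. `except` is skipped.
Result: 23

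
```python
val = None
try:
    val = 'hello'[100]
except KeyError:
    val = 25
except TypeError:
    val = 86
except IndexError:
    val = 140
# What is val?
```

Step-by-step execution trace:
1. `val = 'hello'[100]` raises IndexError.
2. `except KeyError` does not match IndexError; skipped.
3. `except TypeError` does not match IndexError; skipped.
4. `except IndexError` matches → val = 140.
Result: 140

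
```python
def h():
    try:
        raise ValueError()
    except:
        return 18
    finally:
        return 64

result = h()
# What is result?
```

Step-by-step execution trace:
1. `h()` enters try: `raise ValueError()` raises ValueError.
2. bare `except` matches → `return 18` sets pending return value 18.
3. Before returning, `finally: return 64` runs and overrides the pending return.
4. h() returns 64 → result = 64.
Result: 64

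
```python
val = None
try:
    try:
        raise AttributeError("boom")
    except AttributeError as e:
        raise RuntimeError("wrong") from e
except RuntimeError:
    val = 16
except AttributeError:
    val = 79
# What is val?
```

Step-by-step execution trace:
1. Inner try raises AttributeError; inner `except AttributeError as e` catches it.
2. `raise RuntimeError(...) from e` raises RuntimeError (AttributeError is attached as __cause__, but only RuntimeError is active).
3. Outer `except RuntimeError` matches → val = 16.
4. `except AttributeError` is not reached.
Result: 16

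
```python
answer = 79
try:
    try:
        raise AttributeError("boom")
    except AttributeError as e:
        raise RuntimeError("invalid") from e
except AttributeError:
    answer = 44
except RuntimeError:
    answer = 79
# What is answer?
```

Step-by-step execution trace:
1. Inner try raises AttributeError; inner `except AttributeError as e` catches it.
2. `raise RuntimeError(...) from e` raises RuntimeError (AttributeError is attached as __cause__, but only RuntimeError is active).
3. Outer `except AttributeError` does not match RuntimeError; skipped.
4. Outer `except RuntimeError` matches → answer = 79.
Result: 79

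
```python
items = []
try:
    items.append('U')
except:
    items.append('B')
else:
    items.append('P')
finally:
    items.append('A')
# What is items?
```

Step-by-step execution trace:
1. try: `items.append('U')` → items = ['U']. No exception raised.
2. `except` is skipped.
3. `else` runs: `items.append('P')` → items = ['U', 'P'].
4. `finally` always runs: `items.append('A')` → items = ['U', 'P', 'A'].
Result: ['U', 'P', 'A']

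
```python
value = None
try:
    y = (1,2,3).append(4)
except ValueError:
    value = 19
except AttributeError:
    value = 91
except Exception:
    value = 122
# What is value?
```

Step-by-step execution trace:
1. `y = (1,2,3).append(4)` raises AttributeError.
2. `except ValueError` does not match AttributeError; skipped.
3. `except AttributeError` matches → value = 91.
4. Remaining except clauses are skipped.
Result: 91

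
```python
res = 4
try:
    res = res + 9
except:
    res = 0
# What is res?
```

Step-by-step execution trace:
1. res starts at 4.
2. try: `res = res + 9` → res = 13. No exception raised.
3. `except` is skipped.
Result: 13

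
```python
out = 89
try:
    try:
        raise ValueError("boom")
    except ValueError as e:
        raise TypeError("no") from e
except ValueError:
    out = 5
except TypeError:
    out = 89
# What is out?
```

Step-by-step execution trace:
1. Inner try raises ValueError; inner `except ValueError as e` catches it.
2. `raise TypeError(...) from e` raises TypeError (ValueError is attached as __cause__, but only TypeError is active).
3. Outer `except ValueError` does not match TypeError; skipped.
4. Outer `except TypeError` matches → out = 89.
Result: 89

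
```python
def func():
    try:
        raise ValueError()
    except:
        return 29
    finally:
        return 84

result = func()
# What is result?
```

Step-by-step execution trace:
1. `func()` enters try: `raise ValueError()` raises ValueError.
2. bare `except` matches → `return 29` sets pending return value 29.
3. Before returning, `finally: return 84` runs and overrides the pending return.
4. func() returns 84 → result = 84.
Result: 84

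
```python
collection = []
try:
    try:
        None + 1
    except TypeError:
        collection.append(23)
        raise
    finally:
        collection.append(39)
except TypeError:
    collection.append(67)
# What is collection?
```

Step-by-step execution trace:
1. Inner try: `None + 1` raises TypeError.
2. Inner `except TypeError` matches → `collection.append(23)` → collection = [23].
3. bare `raise` re-raises TypeError.
4. Inner `finally` runs during unwinding: `collection.append(39)` → collection = [23, 39].
5. Outer `except TypeError` matches → `collection.append(67)` → collection = [23, 39, 67].
Result: [23, 39, 67]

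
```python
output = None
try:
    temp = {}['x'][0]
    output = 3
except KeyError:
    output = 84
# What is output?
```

Step-by-step execution trace:
1. `temp = {}['x'][0]` raises KeyError.
2. `output = 3` is not reached.
3. `except KeyError` matches → output = 84.
Result: 84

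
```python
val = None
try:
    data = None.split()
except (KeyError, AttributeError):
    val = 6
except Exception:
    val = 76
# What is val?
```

Step-by-step execution trace:
1. `data = None.split()` raises AttributeError.
2. `except (KeyError, AttributeError)` matches (AttributeError is in the tuple) → val = 6.
3. `except Exception` is not reached.
Result: 6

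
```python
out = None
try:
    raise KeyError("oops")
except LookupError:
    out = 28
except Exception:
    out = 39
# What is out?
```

Step-by-step execution trace:
1. `raise KeyError(...)` raises KeyError.
2. `except LookupError` matches (KeyError is a subclass of LookupError) → out = 28.
3. `except Exception` is not reached.
Result: 28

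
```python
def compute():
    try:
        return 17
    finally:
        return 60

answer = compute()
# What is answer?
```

Step-by-step execution trace:
1. `compute()` enters try: `return 17` sets pending return value 17.
2. Before returning, `finally: return 60` runs and overrides the pending return.
3. compute() returns 60 → answer = 60.
Result: 60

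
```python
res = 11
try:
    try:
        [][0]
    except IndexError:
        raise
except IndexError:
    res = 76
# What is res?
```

Step-by-step execution trace:
1. Inner try: `[][0]` raises IndexError.
2. Inner `except IndexError` matches; bare `raise` re-raises the same IndexError.
3. Outer `except IndexError` matches → res = 76.
Result: 76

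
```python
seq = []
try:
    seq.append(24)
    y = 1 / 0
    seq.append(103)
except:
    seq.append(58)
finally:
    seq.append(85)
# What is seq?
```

Step-by-step execution trace:
1. try: `seq.append(24)` → seq = [24].
2. `y = 1 / 0` raises ZeroDivisionError; `seq.append(103)` is not reached.
3. bare `except` matches → `seq.append(58)` → seq = [24, 58].
4. finally always runs: `seq.append(85)` → seq = [24, 58, 85].
Result: [24, 58, 85]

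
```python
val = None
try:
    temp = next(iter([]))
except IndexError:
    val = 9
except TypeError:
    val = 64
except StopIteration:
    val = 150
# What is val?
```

Step-by-step execution trace:
1. `temp = next(iter([]))` raises StopIteration.
2. `except IndexError` does not match StopIteration; skipped.
3. `except TypeError` does not match StopIteration; skipped.
4. `except StopIteration` matches → val = 150.
Result: 150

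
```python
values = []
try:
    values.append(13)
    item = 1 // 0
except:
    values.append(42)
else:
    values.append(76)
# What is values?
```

Step-by-step execution trace:
1. try: `values.append(13)` → values = [13].
2. `item = 1 // 0` raises ZeroDivisionError.
3. bare `except` matches → `values.append(42)` → values = [13, 42].
4. `else` is skipped (an exception was raised).
Result: [13, 42]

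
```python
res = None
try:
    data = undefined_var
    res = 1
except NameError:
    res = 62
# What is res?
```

Step-by-step execution trace:
1. `data = undefined_var` raises NameError.
2. `res = 1` is not reached.
3. `except NameError` matches → res = 62.
Result: 62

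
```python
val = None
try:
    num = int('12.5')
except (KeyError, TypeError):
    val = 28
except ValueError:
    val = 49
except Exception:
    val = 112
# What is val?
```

Step-by-step execution trace:
1. `num = int('12.5')` raises ValueError.
2. `except (KeyError, TypeError)` does not match ValueError; skipped.
3. `except ValueError` matches (exact type match) → val = 49.
4. `except Exception` is not reached.
Result: 49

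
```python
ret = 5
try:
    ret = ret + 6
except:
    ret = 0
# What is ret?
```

Step-by-step execution trace:
1. ret starts at 5.
2. try: `ret = ret + 6` → ret = 11. No exception raised.
3. `except` is skipped.
Result: 11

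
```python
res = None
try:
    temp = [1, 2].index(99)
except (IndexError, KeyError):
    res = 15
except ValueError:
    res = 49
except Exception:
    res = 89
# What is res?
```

Step-by-step execution trace:
1. `temp = [1, 2].index(99)` raises ValueError.
2. `except (IndexError, KeyError)` does not match ValueError; skipped.
3. `except ValueError` matches (exact type match) → res = 49.
4. `except Exception` is not reached.
Result: 49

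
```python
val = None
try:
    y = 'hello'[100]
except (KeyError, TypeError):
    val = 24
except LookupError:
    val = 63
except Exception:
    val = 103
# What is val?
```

Step-by-step execution trace:
1. `y = 'hello'[100]` raises IndexError.
2. `except (KeyError, TypeError)` does not match IndexError; skipped.
3. `except LookupError` matches (IndexError is a subclass of LookupError) → val = 63.
4. `except Exception` is not reached.
Result: 63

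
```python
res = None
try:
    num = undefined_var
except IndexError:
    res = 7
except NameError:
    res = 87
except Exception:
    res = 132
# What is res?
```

Step-by-step execution trace:
1. `num = undefined_var` raises NameError.
2. `except IndexError` does not match NameError; skipped.
3. `except NameError` matches → res = 87.
4. Remaining except clauses are skipped.
Result: 87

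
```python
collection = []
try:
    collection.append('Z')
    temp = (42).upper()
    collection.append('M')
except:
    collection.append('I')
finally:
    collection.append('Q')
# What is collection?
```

Step-by-step execution trace:
1. try: `collection.append('Z')` → collection = ['Z'].
2. `temp = (42).upper()` raises AttributeError; `collection.append('M')` is not reached.
3. bare `except` matches → `collection.append('I')` → collection = ['Z', 'I'].
4. finally always runs: `collection.append('Q')` → collection = ['Z', 'I', 'Q'].
Result: ['Z', 'I', 'Q']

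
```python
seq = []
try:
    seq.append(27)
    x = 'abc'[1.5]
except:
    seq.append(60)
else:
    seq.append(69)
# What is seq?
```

Step-by-step execution trace:
1. try: `seq.append(27)` → seq = [27].
2. `x = 'abc'[1.5]` raises TypeError.
3. bare `except` matches → `seq.append(60)` → seq = [27, 60].
4. `else` is skipped (an exception was raised).
Result: [27, 60]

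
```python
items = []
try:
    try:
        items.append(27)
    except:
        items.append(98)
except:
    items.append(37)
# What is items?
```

Step-by-step execution trace:
1. Inner try: `items.append(27)` → items = [27]. No exception raised.
2. Inner `except` is skipped.
3. Inner try completes normally; outer `except` is skipped.
Result: [27]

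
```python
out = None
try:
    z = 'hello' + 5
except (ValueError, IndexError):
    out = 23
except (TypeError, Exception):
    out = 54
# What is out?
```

Step-by-step execution trace:
1. `z = 'hello' + 5` raises TypeError.
2. `except (ValueError, IndexError)` does not match TypeError; skipped.
3. `except (TypeError, Exception)` matches (TypeError is in the tuple) → out = 54.
Result: 54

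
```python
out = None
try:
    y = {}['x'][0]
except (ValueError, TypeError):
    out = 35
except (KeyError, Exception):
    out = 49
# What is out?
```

Step-by-step execution trace:
1. `y = {}['x'][0]` raises KeyError.
2. `except (ValueError, TypeError)` does not match KeyError; skipped.
3. `except (KeyError, Exception)` matches (KeyError is in the tuple) → out = 49.
Result: 49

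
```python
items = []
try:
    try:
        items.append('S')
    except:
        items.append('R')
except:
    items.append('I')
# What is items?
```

Step-by-step execution trace:
1. Inner try: `items.append('S')` → items = ['S']. No exception raised.
2. Inner `except` is skipped.
3. Inner try completes normally; outer `except` is skipped.
Result: ['S']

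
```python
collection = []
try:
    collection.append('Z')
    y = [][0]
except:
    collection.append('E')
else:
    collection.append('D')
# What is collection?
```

Step-by-step execution trace:
1. try: `collection.append('Z')` → collection = ['Z'].
2. `y = [][0]` raises IndexError.
3. bare `except` matches → `collection.append('E')` → collection = ['Z', 'E'].
4. `else` is skipped (an exception was raised).
Result: ['Z', 'E']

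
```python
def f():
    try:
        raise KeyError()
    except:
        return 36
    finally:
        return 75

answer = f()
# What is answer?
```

Step-by-step execution trace:
1. `f()` enters try: `raise KeyError()` raises KeyError.
2. bare `except` matches → `return 36` sets pending return value 36.
3. Before returning, `finally: return 75` runs and overrides the pending return.
4. f() returns 75 → answer = 75.
Result: 75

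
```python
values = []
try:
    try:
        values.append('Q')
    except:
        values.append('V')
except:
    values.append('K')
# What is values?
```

Step-by-step execution trace:
1. Inner try: `values.append('Q')` → values = ['Q']. No exception raised.
2. Inner `except` is skipped.
3. Inner try completes normally; outer `except` is skipped.
Result: ['Q']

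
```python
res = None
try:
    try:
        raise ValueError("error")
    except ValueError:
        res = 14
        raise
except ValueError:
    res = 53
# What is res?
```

Step-by-step execution trace:
1. Inner try: `raise ValueError("error")` raises ValueError.
2. Inner `except ValueError` matches → res = 14.
3. bare `raise` re-raises the same ValueError.
4. Outer `except ValueError` matches → res = 53.
Result: 53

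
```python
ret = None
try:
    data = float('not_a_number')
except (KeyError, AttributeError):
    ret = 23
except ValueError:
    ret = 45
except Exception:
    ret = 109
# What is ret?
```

Step-by-step execution trace:
1. `data = float('not_a_number')` raises ValueError.
2. `except (KeyError, AttributeError)` does not match ValueError; skipped.
3. `except ValueError` matches (exact type match) → ret = 45.
4. `except Exception` is not reached.
Result: 45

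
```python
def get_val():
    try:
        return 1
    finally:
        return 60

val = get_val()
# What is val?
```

Step-by-step execution trace:
1. `get_val()` enters try: `return 1` sets pending return value 1.
2. Before returning, `finally: return 60` runs and overrides the pending return.
3. get_val() returns 60 → val = 60.
Result: 60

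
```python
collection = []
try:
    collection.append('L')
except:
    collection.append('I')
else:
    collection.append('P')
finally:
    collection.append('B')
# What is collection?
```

Step-by-step execution trace:
1. try: `collection.append('L')` → collection = ['L']. No exception raised.
2. `except` is skipped.
3. `else` runs: `collection.append('P')` → collection = ['L', 'P'].
4. `finally` always runs: `collection.append('B')` → collection = ['L', 'P', 'B'].
Result: ['L', 'P', 'B']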